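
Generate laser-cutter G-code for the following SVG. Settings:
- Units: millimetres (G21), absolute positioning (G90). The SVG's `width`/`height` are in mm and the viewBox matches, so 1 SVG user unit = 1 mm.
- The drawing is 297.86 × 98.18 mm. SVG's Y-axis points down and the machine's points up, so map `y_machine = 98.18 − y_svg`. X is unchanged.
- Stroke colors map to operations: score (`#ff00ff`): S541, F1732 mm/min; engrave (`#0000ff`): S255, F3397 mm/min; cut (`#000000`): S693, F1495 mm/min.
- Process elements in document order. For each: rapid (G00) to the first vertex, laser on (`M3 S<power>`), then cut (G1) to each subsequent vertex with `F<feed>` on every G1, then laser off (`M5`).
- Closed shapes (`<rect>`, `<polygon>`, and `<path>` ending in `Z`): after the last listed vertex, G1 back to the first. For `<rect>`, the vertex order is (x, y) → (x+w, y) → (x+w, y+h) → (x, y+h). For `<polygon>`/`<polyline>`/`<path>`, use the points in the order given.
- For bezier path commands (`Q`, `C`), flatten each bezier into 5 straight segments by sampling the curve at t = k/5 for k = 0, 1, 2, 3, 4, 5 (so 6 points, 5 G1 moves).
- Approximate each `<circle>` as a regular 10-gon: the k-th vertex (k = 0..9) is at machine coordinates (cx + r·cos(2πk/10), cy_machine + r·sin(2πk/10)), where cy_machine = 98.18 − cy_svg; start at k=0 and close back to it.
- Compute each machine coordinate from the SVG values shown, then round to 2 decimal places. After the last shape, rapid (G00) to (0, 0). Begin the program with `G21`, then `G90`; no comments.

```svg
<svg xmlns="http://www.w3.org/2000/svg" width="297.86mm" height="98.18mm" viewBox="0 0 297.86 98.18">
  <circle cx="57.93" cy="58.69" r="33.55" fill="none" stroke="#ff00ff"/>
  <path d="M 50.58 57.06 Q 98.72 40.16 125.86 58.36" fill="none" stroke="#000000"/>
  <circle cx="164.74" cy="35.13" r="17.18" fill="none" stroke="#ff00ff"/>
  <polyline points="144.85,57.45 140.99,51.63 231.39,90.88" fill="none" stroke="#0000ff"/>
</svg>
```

G21
G90
G00 X91.48 Y39.49
M3 S541
G1 X85.07 Y59.21 F1732
G1 X68.30 Y71.40 F1732
G1 X47.56 Y71.40 F1732
G1 X30.79 Y59.21 F1732
G1 X24.38 Y39.49 F1732
G1 X30.79 Y19.77 F1732
G1 X47.56 Y7.58 F1732
G1 X68.30 Y7.58 F1732
G1 X85.07 Y19.77 F1732
G1 X91.48 Y39.49 F1732
M5
G00 X50.58 Y41.12
M3 S693
G1 X69.00 Y46.48 F1495
G1 X85.73 Y49.02 F1495
G1 X100.79 Y48.76 F1495
G1 X114.16 Y45.70 F1495
G1 X125.86 Y39.82 F1495
M5
G00 X181.92 Y63.05
M3 S541
G1 X178.64 Y73.15 F1732
G1 X170.05 Y79.39 F1732
G1 X159.43 Y79.39 F1732
G1 X150.84 Y73.15 F1732
G1 X147.56 Y63.05 F1732
G1 X150.84 Y52.95 F1732
G1 X159.43 Y46.71 F1732
G1 X170.05 Y46.71 F1732
G1 X178.64 Y52.95 F1732
G1 X181.92 Y63.05 F1732
M5
G00 X144.85 Y40.73
M3 S255
G1 X140.99 Y46.55 F3397
G1 X231.39 Y7.30 F3397
M5
G00 X0.00 Y0.00

viewBox `0 0 297.86 98.18` with mm width/height → 1 unit = 1 mm. Flip: y_m = 98.18 − y_svg.

**Shape 1** — `<circle>` circle, stroke `#ff00ff` → score (S541, F1732). Machine vertices: (91.48,39.49) → (85.07,59.21) → (68.30,71.40) → (47.56,71.40) → (30.79,59.21) → (24.38,39.49) → (30.79,19.77) → (47.56,7.58) → (68.30,7.58) → (85.07,19.77) → (91.48,39.49). Closed: final G1 returns to the first vertex.

**Shape 2** — `<path>` quadratic bezier, stroke `#000000` → cut (S693, F1495). Control points (SVG): P0=(50.58,57.06), P1=(98.72,40.16), P2=(125.86,58.36); sampled at t=k/5. Machine vertices: (50.58,41.12) → (69.00,46.48) → (85.73,49.02) → (100.79,48.76) → (114.16,45.70) → (125.86,39.82). Open path.

**Shape 3** — `<circle>` circle, stroke `#ff00ff` → score (S541, F1732). Machine vertices: (181.92,63.05) → (178.64,73.15) → (170.05,79.39) → (159.43,79.39) → (150.84,73.15) → (147.56,63.05) → (150.84,52.95) → (159.43,46.71) → (170.05,46.71) → (178.64,52.95) → (181.92,63.05). Closed: final G1 returns to the first vertex.

**Shape 4** — `<polyline>` open polyline, stroke `#0000ff` → engrave (S255, F3397). Machine vertices: (144.85,40.73) → (140.99,46.55) → (231.39,7.30). Open path.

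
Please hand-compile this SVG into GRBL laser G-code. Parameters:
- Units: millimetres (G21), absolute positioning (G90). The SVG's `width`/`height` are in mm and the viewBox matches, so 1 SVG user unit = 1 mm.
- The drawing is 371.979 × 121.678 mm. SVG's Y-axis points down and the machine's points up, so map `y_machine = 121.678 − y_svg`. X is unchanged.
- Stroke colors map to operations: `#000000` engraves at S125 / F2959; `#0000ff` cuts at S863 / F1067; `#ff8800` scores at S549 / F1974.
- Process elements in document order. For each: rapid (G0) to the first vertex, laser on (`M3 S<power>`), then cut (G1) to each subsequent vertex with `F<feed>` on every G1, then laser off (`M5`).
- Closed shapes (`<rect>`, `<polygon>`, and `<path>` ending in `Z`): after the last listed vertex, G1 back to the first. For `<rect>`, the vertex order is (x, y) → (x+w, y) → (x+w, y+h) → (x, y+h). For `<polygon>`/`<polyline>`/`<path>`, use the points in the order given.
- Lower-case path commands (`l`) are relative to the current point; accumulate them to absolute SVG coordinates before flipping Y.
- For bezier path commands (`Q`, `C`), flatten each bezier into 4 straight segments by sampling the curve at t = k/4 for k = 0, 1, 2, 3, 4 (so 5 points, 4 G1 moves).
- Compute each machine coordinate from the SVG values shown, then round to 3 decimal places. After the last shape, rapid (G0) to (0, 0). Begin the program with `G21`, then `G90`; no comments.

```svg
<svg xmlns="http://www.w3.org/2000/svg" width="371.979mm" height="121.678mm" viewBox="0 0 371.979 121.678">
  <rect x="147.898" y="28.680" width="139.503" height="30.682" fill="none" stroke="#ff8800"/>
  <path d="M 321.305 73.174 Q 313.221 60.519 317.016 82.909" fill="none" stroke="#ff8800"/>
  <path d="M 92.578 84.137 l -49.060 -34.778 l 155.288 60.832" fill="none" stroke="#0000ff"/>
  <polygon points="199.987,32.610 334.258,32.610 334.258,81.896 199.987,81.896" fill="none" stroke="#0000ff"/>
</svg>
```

Since the viewBox matches the mm dimensions, user units are millimetres directly. The only transform is the Y-flip y_m = 121.678 − y_svg.

Shape 1 is a rectangle drawn with `<rect>`. Its stroke #ff8800 means score at S549, F1974. After flipping Y the toolpath is (147.898,92.998) → (287.401,92.998) → (287.401,62.316) → (147.898,62.316) → (147.898,92.998), returning to the start.

Shape 2 is a quadratic bezier drawn with `<path>`. Its stroke #ff8800 means score at S549, F1974. After flipping Y the toolpath is (321.305,48.504) → (318.005,52.641) → (316.191,52.398) → (315.861,47.774) → (317.016,38.769).

Shape 3 is a open polyline drawn with `<path>`. Its stroke #0000ff means cut at S863, F1067. After flipping Y the toolpath is (92.578,37.541) → (43.518,72.319) → (198.806,11.487).

Shape 4 is a rectangle drawn with `<polygon>`. Its stroke #0000ff means cut at S863, F1067. After flipping Y the toolpath is (199.987,89.068) → (334.258,89.068) → (334.258,39.782) → (199.987,39.782) → (199.987,89.068), returning to the start.

G21
G90
G0 X147.898 Y92.998
M3 S549
G1 X287.401 Y92.998 F1974
G1 X287.401 Y62.316 F1974
G1 X147.898 Y62.316 F1974
G1 X147.898 Y92.998 F1974
M5
G0 X321.305 Y48.504
M3 S549
G1 X318.005 Y52.641 F1974
G1 X316.191 Y52.398 F1974
G1 X315.861 Y47.774 F1974
G1 X317.016 Y38.769 F1974
M5
G0 X92.578 Y37.541
M3 S863
G1 X43.518 Y72.319 F1067
G1 X198.806 Y11.487 F1067
M5
G0 X199.987 Y89.068
M3 S863
G1 X334.258 Y89.068 F1067
G1 X334.258 Y39.782 F1067
G1 X199.987 Y39.782 F1067
G1 X199.987 Y89.068 F1067
M5
G0 X0.000 Y0.000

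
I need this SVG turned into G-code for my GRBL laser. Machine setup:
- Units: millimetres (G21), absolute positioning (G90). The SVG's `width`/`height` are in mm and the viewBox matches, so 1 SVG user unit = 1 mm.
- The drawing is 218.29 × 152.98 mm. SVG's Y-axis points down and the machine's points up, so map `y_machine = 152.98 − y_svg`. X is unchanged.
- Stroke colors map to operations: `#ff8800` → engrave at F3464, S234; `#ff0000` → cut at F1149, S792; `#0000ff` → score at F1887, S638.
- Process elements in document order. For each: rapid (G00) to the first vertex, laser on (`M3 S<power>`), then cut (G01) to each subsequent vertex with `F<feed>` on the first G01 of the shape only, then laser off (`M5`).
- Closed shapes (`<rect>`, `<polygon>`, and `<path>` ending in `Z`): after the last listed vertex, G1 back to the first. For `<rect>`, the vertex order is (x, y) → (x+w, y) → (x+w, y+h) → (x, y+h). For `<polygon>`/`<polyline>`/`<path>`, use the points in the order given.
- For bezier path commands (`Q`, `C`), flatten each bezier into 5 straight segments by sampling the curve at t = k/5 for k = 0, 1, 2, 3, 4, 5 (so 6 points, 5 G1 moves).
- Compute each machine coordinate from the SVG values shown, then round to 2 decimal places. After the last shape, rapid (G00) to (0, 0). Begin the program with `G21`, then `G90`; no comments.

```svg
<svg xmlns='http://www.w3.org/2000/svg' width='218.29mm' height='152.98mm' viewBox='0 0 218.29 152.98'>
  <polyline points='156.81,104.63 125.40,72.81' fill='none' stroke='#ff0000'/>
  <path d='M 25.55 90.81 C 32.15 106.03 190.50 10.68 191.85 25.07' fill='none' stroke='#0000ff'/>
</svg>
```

Since the viewBox matches the mm dimensions, user units are millimetres directly. The only transform is the Y-flip y_m = 152.98 − y_svg.

Shape 1 is a line segment drawn with `<polyline>`. Its stroke #ff0000 means cut at S792, F1149. After flipping Y the toolpath is (156.81,48.35) → (125.40,80.17).

Shape 2 is a cubic bezier drawn with `<path>`. Its stroke #0000ff means score at S638, F1887. After flipping Y the toolpath is (25.55,62.17) → (45.25,64.54) → (86.55,82.88) → (134.63,106.60) → (174.67,125.14) → (191.85,127.91).

G21
G90
G00 X156.81 Y48.35
M3 S792
G01 X125.40 Y80.17 F1149
M5
G00 X25.55 Y62.17
M3 S638
G01 X45.25 Y64.54 F1887
G01 X86.55 Y82.88
G01 X134.63 Y106.60
G01 X174.67 Y125.14
G01 X191.85 Y127.91
M5
G00 X0.00 Y0.00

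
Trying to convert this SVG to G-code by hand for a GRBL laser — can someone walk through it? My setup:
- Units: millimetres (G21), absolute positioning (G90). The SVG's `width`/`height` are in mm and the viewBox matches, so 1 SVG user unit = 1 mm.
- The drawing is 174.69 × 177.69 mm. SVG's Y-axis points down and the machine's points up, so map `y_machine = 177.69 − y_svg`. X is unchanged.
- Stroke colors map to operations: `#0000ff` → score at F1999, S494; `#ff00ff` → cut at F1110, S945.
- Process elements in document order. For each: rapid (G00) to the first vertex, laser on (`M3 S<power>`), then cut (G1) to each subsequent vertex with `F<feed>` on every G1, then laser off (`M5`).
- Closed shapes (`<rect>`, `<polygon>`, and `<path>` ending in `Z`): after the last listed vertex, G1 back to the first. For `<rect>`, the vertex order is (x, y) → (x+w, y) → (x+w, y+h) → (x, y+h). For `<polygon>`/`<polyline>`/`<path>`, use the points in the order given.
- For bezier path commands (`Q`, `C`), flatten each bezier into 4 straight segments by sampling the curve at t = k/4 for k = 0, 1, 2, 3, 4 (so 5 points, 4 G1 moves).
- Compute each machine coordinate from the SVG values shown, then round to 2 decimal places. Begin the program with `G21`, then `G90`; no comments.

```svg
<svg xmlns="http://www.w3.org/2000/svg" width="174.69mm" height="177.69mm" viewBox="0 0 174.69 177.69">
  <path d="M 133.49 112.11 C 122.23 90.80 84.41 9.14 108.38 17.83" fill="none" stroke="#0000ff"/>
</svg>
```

G21
G90
G00 X133.49 Y65.58
M3 S494
G1 X121.45 Y90.52 F1999
G1 X107.72 Y123.97 F1999
G1 X100.61 Y151.79 F1999
G1 X108.38 Y159.86 F1999
M5

Since the viewBox matches the mm dimensions, user units are millimetres directly. The only transform is the Y-flip y_m = 177.69 − y_svg.

Shape 1 is a cubic bezier drawn with `<path>`. Its stroke #0000ff means score at S494, F1999. After flipping Y the toolpath is (133.49,65.58) → (121.45,90.52) → (107.72,123.97) → (100.61,151.79) → (108.38,159.86).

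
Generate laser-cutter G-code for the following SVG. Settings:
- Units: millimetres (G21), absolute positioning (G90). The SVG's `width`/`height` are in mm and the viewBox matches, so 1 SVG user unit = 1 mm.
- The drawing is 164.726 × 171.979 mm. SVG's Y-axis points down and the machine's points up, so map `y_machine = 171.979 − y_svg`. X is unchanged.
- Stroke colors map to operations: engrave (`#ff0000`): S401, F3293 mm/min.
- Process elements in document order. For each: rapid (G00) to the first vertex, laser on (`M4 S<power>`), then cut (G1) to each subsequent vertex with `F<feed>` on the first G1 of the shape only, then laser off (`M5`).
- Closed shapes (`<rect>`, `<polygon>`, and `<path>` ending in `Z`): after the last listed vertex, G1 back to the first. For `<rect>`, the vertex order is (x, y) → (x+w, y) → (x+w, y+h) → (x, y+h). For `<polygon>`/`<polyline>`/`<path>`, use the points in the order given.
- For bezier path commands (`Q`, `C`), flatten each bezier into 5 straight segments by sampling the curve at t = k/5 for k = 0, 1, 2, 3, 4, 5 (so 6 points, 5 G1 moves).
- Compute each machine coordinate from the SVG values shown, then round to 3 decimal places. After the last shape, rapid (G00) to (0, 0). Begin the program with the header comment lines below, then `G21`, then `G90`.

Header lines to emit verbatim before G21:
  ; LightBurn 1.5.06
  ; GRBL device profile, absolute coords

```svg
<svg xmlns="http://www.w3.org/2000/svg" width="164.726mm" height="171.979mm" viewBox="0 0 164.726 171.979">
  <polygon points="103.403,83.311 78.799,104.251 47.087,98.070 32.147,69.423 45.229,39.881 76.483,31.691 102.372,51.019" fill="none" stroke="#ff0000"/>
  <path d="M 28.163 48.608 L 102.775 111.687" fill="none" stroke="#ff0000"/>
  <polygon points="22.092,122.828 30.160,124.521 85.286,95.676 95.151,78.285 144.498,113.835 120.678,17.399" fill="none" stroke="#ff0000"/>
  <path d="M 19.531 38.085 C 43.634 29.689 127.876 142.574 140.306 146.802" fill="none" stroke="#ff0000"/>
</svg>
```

; LightBurn 1.5.06
; GRBL device profile, absolute coords
G21
G90
G00 X103.403 Y88.668
M4 S401
G1 X78.799 Y67.728 F3293
G1 X47.087 Y73.909
G1 X32.147 Y102.556
G1 X45.229 Y132.098
G1 X76.483 Y140.288
G1 X102.372 Y120.960
G1 X103.403 Y88.668
M5
G00 X28.163 Y123.371
M4 S401
G1 X102.775 Y60.292 F3293
M5
G00 X22.092 Y49.151
M4 S401
G1 X30.160 Y47.458 F3293
G1 X85.286 Y76.303
G1 X95.151 Y93.694
G1 X144.498 Y58.144
G1 X120.678 Y154.580
G1 X22.092 Y49.151
M5
G00 X19.531 Y133.894
M4 S401
G1 X40.154 Y126.217 F3293
G1 X68.876 Y100.470
G1 X99.365 Y67.690
G1 X125.286 Y38.913
G1 X140.306 Y25.177
M5
G00 X0.000 Y0.000

1 u = 1 mm; y_m = 171.979 − y.

[1] `<polygon>` regular polygon, #ff0000→engrave S401 F3293: (103.403,88.668) → (78.799,67.728) → (47.087,73.909) → (32.147,102.556) → (45.229,132.098) → (76.483,140.288) → (102.372,120.960) → (103.403,88.668) (closed)

[2] `<path>` line segment, #ff0000→engrave S401 F3293: (28.163,123.371) → (102.775,60.292)

[3] `<polygon>` closed polygon, #ff0000→engrave S401 F3293: (22.092,49.151) → (30.160,47.458) → (85.286,76.303) → (95.151,93.694) → (144.498,58.144) → (120.678,154.580) → (22.092,49.151) (closed)

[4] `<path>` cubic bezier, #ff0000→engrave S401 F3293: (19.531,133.894) → (40.154,126.217) → (68.876,100.470) → (99.365,67.690) → (125.286,38.913) → (140.306,25.177)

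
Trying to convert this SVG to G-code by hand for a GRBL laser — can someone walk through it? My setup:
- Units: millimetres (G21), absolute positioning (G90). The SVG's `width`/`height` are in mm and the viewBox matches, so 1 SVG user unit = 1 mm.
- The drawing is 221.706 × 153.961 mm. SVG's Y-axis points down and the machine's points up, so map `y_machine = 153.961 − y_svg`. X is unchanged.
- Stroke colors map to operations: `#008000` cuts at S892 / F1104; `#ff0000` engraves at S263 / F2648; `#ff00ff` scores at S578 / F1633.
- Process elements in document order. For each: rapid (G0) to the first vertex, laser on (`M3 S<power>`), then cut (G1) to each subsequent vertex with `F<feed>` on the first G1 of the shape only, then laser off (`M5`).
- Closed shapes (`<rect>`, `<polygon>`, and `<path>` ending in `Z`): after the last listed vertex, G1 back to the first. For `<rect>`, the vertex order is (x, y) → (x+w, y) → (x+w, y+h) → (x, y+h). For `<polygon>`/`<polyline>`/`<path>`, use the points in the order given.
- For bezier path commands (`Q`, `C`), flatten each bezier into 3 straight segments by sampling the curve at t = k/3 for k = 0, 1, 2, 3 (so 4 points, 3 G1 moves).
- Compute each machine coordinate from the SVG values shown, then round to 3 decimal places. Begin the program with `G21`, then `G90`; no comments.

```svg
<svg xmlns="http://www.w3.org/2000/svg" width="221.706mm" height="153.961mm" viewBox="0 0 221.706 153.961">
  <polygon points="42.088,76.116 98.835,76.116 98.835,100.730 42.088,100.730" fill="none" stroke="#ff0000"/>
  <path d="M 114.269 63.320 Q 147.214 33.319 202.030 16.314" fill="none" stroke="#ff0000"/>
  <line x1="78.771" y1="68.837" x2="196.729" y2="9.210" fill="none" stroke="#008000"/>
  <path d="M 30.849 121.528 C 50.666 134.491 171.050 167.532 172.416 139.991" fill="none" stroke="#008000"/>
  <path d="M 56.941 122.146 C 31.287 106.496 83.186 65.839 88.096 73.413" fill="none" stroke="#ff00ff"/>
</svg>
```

1 u = 1 mm; y_m = 153.961 − y.

[1] `<polygon>` rectangle, #ff0000→engrave S263 F2648: (42.088,77.845) → (98.835,77.845) → (98.835,53.231) → (42.088,53.231) → (42.088,77.845) (closed)

[2] `<path>` quadratic bezier, #ff0000→engrave S263 F2648: (114.269,90.641) → (138.662,109.198) → (167.916,124.866) → (202.030,137.647)

[3] `<line>` line segment, #008000→cut S892 F1104: (78.771,85.124) → (196.729,144.751)

[4] `<path>` cubic bezier, #008000→cut S892 F1104: (30.849,32.433) → (76.056,15.765) → (139.510,3.636) → (172.416,13.970)

[5] `<path>` cubic bezier, #ff00ff→score S578 F1633: (56.941,31.815) → (52.525,53.088) → (72.136,74.758) → (88.096,80.548)

G21
G90
G0 X42.088 Y77.845
M3 S263
G1 X98.835 Y77.845 F2648
G1 X98.835 Y53.231
G1 X42.088 Y53.231
G1 X42.088 Y77.845
M5
G0 X114.269 Y90.641
M3 S263
G1 X138.662 Y109.198 F2648
G1 X167.916 Y124.866
G1 X202.030 Y137.647
M5
G0 X78.771 Y85.124
M3 S892
G1 X196.729 Y144.751 F1104
M5
G0 X30.849 Y32.433
M3 S892
G1 X76.056 Y15.765 F1104
G1 X139.510 Y3.636
G1 X172.416 Y13.970
M5
G0 X56.941 Y31.815
M3 S578
G1 X52.525 Y53.088 F1633
G1 X72.136 Y74.758
G1 X88.096 Y80.548
M5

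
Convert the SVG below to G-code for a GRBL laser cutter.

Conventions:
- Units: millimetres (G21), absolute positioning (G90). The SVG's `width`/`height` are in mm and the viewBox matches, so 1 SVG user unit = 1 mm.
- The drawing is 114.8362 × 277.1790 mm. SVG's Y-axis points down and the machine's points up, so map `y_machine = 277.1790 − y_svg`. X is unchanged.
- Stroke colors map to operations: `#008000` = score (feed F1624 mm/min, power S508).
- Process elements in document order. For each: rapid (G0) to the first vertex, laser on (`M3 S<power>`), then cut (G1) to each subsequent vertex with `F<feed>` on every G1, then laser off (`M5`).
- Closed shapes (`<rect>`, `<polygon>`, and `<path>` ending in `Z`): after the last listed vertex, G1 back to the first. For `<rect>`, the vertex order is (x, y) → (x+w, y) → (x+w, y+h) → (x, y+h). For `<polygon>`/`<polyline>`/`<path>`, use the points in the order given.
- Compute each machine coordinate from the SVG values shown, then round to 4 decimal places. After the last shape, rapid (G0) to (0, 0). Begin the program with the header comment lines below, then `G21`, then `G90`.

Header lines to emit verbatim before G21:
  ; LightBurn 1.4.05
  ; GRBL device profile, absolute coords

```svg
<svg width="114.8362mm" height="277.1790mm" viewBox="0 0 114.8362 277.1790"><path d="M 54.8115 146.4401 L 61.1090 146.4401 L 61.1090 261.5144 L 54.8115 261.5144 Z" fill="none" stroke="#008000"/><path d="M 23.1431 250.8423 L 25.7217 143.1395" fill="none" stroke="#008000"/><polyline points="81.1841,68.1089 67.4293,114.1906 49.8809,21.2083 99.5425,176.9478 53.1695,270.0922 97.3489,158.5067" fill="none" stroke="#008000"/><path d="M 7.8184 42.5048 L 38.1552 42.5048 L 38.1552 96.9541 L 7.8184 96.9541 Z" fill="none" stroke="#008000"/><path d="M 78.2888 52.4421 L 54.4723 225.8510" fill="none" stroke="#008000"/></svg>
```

; LightBurn 1.4.05
; GRBL device profile, absolute coords
G21
G90
G0 X54.8115 Y130.7389
M3 S508
G1 X61.1090 Y130.7389 F1624
G1 X61.1090 Y15.6646 F1624
G1 X54.8115 Y15.6646 F1624
G1 X54.8115 Y130.7389 F1624
M5
G0 X23.1431 Y26.3367
M3 S508
G1 X25.7217 Y134.0395 F1624
M5
G0 X81.1841 Y209.0701
M3 S508
G1 X67.4293 Y162.9884 F1624
G1 X49.8809 Y255.9707 F1624
G1 X99.5425 Y100.2312 F1624
G1 X53.1695 Y7.0868 F1624
G1 X97.3489 Y118.6723 F1624
M5
G0 X7.8184 Y234.6742
M3 S508
G1 X38.1552 Y234.6742 F1624
G1 X38.1552 Y180.2249 F1624
G1 X7.8184 Y180.2249 F1624
G1 X7.8184 Y234.6742 F1624
M5
G0 X78.2888 Y224.7369
M3 S508
G1 X54.4723 Y51.3280 F1624
M5
G0 X0.0000 Y0.0000

viewBox `0 0 114.8362 277.1790` with mm width/height → 1 unit = 1 mm. Flip: y_m = 277.1790 − y_svg.

**Shape 1** — `<path>` rectangle, stroke `#008000` → score (S508, F1624). Machine vertices: (54.8115,130.7389) → (61.1090,130.7389) → (61.1090,15.6646) → (54.8115,15.6646) → (54.8115,130.7389). Closed: final G1 returns to the first vertex.

**Shape 2** — `<path>` line segment, stroke `#008000` → score (S508, F1624). Machine vertices: (23.1431,26.3367) → (25.7217,134.0395). Open path.

**Shape 3** — `<polyline>` open polyline, stroke `#008000` → score (S508, F1624). Machine vertices: (81.1841,209.0701) → (67.4293,162.9884) → (49.8809,255.9707) → (99.5425,100.2312) → (53.1695,7.0868) → (97.3489,118.6723). Open path.

**Shape 4** — `<path>` rectangle, stroke `#008000` → score (S508, F1624). Machine vertices: (7.8184,234.6742) → (38.1552,234.6742) → (38.1552,180.2249) → (7.8184,180.2249) → (7.8184,234.6742). Closed: final G1 returns to the first vertex.

**Shape 5** — `<path>` line segment, stroke `#008000` → score (S508, F1624). Machine vertices: (78.2888,224.7369) → (54.4723,51.3280). Open path.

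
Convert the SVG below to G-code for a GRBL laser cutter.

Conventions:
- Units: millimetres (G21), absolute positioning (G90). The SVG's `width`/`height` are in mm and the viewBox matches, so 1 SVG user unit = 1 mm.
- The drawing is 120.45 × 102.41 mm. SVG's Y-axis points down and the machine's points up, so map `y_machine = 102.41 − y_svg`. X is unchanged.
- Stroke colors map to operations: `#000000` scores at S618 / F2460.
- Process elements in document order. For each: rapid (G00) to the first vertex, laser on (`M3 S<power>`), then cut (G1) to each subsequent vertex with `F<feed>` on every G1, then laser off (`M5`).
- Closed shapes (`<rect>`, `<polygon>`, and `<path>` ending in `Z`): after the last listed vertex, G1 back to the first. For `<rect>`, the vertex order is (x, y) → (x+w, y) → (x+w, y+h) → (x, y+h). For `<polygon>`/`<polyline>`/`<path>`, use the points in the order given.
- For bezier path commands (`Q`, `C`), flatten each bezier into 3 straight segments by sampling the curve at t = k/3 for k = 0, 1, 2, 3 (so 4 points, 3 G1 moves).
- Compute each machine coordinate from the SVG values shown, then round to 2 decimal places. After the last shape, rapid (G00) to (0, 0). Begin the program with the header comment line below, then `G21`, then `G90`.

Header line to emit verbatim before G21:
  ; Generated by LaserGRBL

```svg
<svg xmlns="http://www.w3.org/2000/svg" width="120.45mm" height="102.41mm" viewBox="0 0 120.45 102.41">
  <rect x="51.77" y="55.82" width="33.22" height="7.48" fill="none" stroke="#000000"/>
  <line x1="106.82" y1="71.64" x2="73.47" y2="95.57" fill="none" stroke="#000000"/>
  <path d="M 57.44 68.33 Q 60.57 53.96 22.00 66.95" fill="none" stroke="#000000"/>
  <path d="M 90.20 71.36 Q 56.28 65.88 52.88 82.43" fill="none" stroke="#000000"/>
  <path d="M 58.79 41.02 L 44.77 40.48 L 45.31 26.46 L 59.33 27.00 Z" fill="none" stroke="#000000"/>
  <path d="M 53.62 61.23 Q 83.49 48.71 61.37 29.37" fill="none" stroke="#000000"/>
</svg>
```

; Generated by LaserGRBL
G21
G90
G00 X51.77 Y46.59
M3 S618
G1 X84.99 Y46.59 F2460
G1 X84.99 Y39.11 F2460
G1 X51.77 Y39.11 F2460
G1 X51.77 Y46.59 F2460
M5
G00 X106.82 Y30.77
M3 S618
G1 X73.47 Y6.84 F2460
M5
G00 X57.44 Y34.08
M3 S618
G1 X54.89 Y40.62 F2460
G1 X43.08 Y41.08 F2460
G1 X22.00 Y35.46 F2460
M5
G00 X90.20 Y31.05
M3 S618
G1 X70.98 Y32.26 F2460
G1 X58.54 Y28.57 F2460
G1 X52.88 Y19.98 F2460
M5
G00 X58.79 Y61.39
M3 S618
G1 X44.77 Y61.93 F2460
G1 X45.31 Y75.95 F2460
G1 X59.33 Y75.41 F2460
G1 X58.79 Y61.39 F2460
M5
G00 X53.62 Y41.18
M3 S618
G1 X67.76 Y50.28 F2460
G1 X70.34 Y60.90 F2460
G1 X61.37 Y73.04 F2460
M5
G00 X0.00 Y0.00

1 u = 1 mm; y_m = 102.41 − y.

[1] `<rect>` rectangle, #000000→score S618 F2460: (51.77,46.59) → (84.99,46.59) → (84.99,39.11) → (51.77,39.11) → (51.77,46.59) (closed)

[2] `<line>` line segment, #000000→score S618 F2460: (106.82,30.77) → (73.47,6.84)

[3] `<path>` quadratic bezier, #000000→score S618 F2460: (57.44,34.08) → (54.89,40.62) → (43.08,41.08) → (22.00,35.46)

[4] `<path>` quadratic bezier, #000000→score S618 F2460: (90.20,31.05) → (70.98,32.26) → (58.54,28.57) → (52.88,19.98)

[5] `<path>` regular polygon, #000000→score S618 F2460: (58.79,61.39) → (44.77,61.93) → (45.31,75.95) → (59.33,75.41) → (58.79,61.39) (closed)

[6] `<path>` quadratic bezier, #000000→score S618 F2460: (53.62,41.18) → (67.76,50.28) → (70.34,60.90) → (61.37,73.04)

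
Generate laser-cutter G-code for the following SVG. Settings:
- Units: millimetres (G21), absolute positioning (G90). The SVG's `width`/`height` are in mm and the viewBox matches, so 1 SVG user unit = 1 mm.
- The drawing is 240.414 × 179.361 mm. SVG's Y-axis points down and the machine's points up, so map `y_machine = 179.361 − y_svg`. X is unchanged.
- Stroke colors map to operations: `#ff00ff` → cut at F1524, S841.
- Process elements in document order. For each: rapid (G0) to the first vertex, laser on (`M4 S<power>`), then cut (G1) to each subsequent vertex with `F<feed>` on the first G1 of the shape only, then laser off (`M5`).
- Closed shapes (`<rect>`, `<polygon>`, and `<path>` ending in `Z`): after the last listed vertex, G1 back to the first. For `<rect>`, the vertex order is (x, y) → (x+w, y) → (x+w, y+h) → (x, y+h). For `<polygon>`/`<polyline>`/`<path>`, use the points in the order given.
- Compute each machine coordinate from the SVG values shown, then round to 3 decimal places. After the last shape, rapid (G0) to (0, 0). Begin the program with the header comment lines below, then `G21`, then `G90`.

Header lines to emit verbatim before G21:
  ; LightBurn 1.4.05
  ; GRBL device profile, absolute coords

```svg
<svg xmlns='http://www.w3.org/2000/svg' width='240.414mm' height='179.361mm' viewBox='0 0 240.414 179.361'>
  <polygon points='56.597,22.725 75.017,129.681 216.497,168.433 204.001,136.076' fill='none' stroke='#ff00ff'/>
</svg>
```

; LightBurn 1.4.05
; GRBL device profile, absolute coords
G21
G90
G0 X56.597 Y156.636
M4 S841
G1 X75.017 Y49.680 F1524
G1 X216.497 Y10.928
G1 X204.001 Y43.285
G1 X56.597 Y156.636
M5
G0 X0.000 Y0.000

viewBox `0 0 240.414 179.361` with mm width/height → 1 unit = 1 mm. Flip: y_m = 179.361 − y_svg.

**Shape 1** — `<polygon>` closed polygon, stroke `#ff00ff` → cut (S841, F1524). Machine vertices: (56.597,156.636) → (75.017,49.680) → (216.497,10.928) → (204.001,43.285) → (56.597,156.636). Closed: final G1 returns to the first vertex.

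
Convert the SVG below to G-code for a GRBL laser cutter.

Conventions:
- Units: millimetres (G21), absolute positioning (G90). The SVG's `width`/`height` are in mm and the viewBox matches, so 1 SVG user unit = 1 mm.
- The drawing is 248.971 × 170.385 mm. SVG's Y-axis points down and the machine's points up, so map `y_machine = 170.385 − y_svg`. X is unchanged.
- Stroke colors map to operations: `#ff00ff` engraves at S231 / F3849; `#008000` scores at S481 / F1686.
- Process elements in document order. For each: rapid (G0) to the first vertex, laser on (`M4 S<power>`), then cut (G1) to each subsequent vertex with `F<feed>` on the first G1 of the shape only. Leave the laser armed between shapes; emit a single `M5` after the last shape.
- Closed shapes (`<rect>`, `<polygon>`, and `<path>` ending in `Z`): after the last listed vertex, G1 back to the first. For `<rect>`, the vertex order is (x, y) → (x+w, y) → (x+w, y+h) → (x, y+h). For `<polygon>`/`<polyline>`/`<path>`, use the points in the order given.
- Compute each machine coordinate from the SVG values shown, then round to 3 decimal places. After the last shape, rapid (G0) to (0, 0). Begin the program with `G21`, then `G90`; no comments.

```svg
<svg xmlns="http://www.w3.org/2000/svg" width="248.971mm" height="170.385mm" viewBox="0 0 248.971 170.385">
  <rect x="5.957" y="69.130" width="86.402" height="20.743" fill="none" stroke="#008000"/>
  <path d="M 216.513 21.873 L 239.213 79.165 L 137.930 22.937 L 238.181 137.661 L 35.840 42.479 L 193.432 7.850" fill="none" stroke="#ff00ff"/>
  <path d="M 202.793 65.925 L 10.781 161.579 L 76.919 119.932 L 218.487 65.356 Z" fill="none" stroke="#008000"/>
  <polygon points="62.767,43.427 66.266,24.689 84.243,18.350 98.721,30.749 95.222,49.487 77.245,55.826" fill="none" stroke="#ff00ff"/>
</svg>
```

G21
G90
G0 X5.957 Y101.255
M4 S481
G1 X92.359 Y101.255 F1686
G1 X92.359 Y80.512
G1 X5.957 Y80.512
G1 X5.957 Y101.255
G0 X216.513 Y148.512
M4 S231
G1 X239.213 Y91.220 F3849
G1 X137.930 Y147.448
G1 X238.181 Y32.724
G1 X35.840 Y127.906
G1 X193.432 Y162.535
G0 X202.793 Y104.460
M4 S481
G1 X10.781 Y8.806 F1686
G1 X76.919 Y50.453
G1 X218.487 Y105.029
G1 X202.793 Y104.460
G0 X62.767 Y126.958
M4 S231
G1 X66.266 Y145.696 F3849
G1 X84.243 Y152.035
G1 X98.721 Y139.636
G1 X95.222 Y120.898
G1 X77.245 Y114.559
G1 X62.767 Y126.958
M5
G0 X0.000 Y0.000

Since the viewBox matches the mm dimensions, user units are millimetres directly. The only transform is the Y-flip y_m = 170.385 − y_svg.

Shape 1 is a rectangle drawn with `<rect>`. Its stroke #008000 means score at S481, F1686. After flipping Y the toolpath is (5.957,101.255) → (92.359,101.255) → (92.359,80.512) → (5.957,80.512) → (5.957,101.255), returning to the start.

Shape 2 is a open polyline drawn with `<path>`. Its stroke #ff00ff means engrave at S231, F3849. After flipping Y the toolpath is (216.513,148.512) → (239.213,91.220) → (137.930,147.448) → (238.181,32.724) → (35.840,127.906) → (193.432,162.535).

Shape 3 is a closed polygon drawn with `<path>`. Its stroke #008000 means score at S481, F1686. After flipping Y the toolpath is (202.793,104.460) → (10.781,8.806) → (76.919,50.453) → (218.487,105.029) → (202.793,104.460), returning to the start.

Shape 4 is a regular polygon drawn with `<polygon>`. Its stroke #ff00ff means engrave at S231, F3849. After flipping Y the toolpath is (62.767,126.958) → (66.266,145.696) → (84.243,152.035) → (98.721,139.636) → (95.222,120.898) → (77.245,114.559) → (62.767,126.958), returning to the start.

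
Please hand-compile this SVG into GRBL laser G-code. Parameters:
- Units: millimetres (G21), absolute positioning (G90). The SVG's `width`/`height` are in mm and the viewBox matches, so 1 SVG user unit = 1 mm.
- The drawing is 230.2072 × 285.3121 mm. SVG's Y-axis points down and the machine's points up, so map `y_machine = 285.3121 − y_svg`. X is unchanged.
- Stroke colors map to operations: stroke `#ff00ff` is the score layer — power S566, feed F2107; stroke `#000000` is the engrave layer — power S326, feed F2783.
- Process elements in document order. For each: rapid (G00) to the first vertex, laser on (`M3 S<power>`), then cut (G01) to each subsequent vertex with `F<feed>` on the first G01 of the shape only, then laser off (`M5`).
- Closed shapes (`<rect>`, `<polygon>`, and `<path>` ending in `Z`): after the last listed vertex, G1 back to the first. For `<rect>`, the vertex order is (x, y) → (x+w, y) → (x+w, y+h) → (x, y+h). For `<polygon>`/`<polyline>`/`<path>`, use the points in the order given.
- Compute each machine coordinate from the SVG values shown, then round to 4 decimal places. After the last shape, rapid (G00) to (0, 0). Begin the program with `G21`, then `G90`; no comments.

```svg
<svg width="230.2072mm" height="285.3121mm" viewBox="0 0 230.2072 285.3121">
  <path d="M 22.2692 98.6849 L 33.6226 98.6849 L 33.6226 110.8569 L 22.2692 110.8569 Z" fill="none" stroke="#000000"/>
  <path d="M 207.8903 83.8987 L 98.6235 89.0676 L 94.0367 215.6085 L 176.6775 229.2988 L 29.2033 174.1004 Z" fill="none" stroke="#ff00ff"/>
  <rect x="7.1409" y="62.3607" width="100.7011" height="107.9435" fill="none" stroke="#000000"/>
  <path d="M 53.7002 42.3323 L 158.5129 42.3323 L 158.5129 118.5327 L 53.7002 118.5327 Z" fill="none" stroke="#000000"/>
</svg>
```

G21
G90
G00 X22.2692 Y186.6272
M3 S326
G01 X33.6226 Y186.6272 F2783
G01 X33.6226 Y174.4552
G01 X22.2692 Y174.4552
G01 X22.2692 Y186.6272
M5
G00 X207.8903 Y201.4134
M3 S566
G01 X98.6235 Y196.2445 F2107
G01 X94.0367 Y69.7036
G01 X176.6775 Y56.0133
G01 X29.2033 Y111.2117
G01 X207.8903 Y201.4134
M5
G00 X7.1409 Y222.9514
M3 S326
G01 X107.8420 Y222.9514 F2783
G01 X107.8420 Y115.0079
G01 X7.1409 Y115.0079
G01 X7.1409 Y222.9514
M5
G00 X53.7002 Y242.9798
M3 S326
G01 X158.5129 Y242.9798 F2783
G01 X158.5129 Y166.7794
G01 X53.7002 Y166.7794
G01 X53.7002 Y242.9798
M5
G00 X0.0000 Y0.0000

Since the viewBox matches the mm dimensions, user units are millimetres directly. The only transform is the Y-flip y_m = 285.3121 − y_svg.

Shape 1 is a rectangle drawn with `<path>`. Its stroke #000000 means engrave at S326, F2783. After flipping Y the toolpath is (22.2692,186.6272) → (33.6226,186.6272) → (33.6226,174.4552) → (22.2692,174.4552) → (22.2692,186.6272), returning to the start.

Shape 2 is a closed polygon drawn with `<path>`. Its stroke #ff00ff means score at S566, F2107. After flipping Y the toolpath is (207.8903,201.4134) → (98.6235,196.2445) → (94.0367,69.7036) → (176.6775,56.0133) → (29.2033,111.2117) → (207.8903,201.4134), returning to the start.

Shape 3 is a rectangle drawn with `<rect>`. Its stroke #000000 means engrave at S326, F2783. After flipping Y the toolpath is (7.1409,222.9514) → (107.8420,222.9514) → (107.8420,115.0079) → (7.1409,115.0079) → (7.1409,222.9514), returning to the start.

Shape 4 is a rectangle drawn with `<path>`. Its stroke #000000 means engrave at S326, F2783. After flipping Y the toolpath is (53.7002,242.9798) → (158.5129,242.9798) → (158.5129,166.7794) → (53.7002,166.7794) → (53.7002,242.9798), returning to the start.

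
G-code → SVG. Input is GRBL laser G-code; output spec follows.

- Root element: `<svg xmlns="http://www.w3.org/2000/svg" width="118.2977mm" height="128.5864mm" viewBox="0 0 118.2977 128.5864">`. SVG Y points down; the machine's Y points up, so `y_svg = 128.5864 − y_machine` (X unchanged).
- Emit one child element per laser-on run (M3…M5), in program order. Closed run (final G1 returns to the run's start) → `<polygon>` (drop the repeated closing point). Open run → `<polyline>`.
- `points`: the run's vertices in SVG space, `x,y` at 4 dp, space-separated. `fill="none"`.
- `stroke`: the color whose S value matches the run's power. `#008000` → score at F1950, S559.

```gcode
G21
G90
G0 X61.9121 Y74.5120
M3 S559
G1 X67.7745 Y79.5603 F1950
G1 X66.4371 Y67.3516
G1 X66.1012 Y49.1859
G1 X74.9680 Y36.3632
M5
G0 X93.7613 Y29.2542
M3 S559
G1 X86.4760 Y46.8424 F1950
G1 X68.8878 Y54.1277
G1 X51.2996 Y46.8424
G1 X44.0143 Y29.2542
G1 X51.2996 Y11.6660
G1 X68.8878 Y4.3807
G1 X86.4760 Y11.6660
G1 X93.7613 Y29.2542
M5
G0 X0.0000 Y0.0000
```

Each laser-on run becomes one SVG element. Flip Y back into SVG space with y_svg = 128.5864 − y_machine. Every run uses S559, so all elements get stroke `#008000` (score).

Run 1: The run is open, so emit a `<polyline>` with points (Y-flipped): 61.9121,54.0744 67.7745,49.0261 66.4371,61.2348 66.1012,79.4005 74.9680,92.2232.

Run 2: The run returns to its start, so emit a `<polygon>` with points (Y-flipped): 93.7613,99.3322 86.4760,81.7440 68.8878,74.4587 51.2996,81.7440 44.0143,99.3322 51.2996,116.9204 68.8878,124.2057 86.4760,116.9204.

<svg xmlns="http://www.w3.org/2000/svg" width="118.2977mm" height="128.5864mm" viewBox="0 0 118.2977 128.5864">
  <polyline points="61.9121,54.0744 67.7745,49.0261 66.4371,61.2348 66.1012,79.4005 74.9680,92.2232" fill="none" stroke="#008000"/>
  <polygon points="93.7613,99.3322 86.4760,81.7440 68.8878,74.4587 51.2996,81.7440 44.0143,99.3322 51.2996,116.9204 68.8878,124.2057 86.4760,116.9204" fill="none" stroke="#008000"/>
</svg>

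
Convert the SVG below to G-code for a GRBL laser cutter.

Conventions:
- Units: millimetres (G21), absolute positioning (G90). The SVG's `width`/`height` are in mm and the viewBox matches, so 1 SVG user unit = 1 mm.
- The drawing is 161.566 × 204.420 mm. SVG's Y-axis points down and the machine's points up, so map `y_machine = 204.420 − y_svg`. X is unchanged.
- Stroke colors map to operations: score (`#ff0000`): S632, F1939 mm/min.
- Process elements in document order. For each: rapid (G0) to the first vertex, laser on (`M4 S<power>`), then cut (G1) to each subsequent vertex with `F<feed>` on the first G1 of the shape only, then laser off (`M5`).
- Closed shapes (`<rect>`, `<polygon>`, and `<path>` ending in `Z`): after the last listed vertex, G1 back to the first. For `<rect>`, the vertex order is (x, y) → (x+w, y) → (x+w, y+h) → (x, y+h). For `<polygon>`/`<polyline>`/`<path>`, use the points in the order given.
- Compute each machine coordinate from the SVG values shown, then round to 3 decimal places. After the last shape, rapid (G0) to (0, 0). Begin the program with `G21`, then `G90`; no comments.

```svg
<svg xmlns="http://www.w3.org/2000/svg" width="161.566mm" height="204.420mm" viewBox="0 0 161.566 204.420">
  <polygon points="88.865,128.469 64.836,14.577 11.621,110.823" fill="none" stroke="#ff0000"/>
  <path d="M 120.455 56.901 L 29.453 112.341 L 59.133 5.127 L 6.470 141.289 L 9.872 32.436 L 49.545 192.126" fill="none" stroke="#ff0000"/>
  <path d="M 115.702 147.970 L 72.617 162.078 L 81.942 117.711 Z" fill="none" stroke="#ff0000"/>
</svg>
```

G21
G90
G0 X88.865 Y75.951
M4 S632
G1 X64.836 Y189.843 F1939
G1 X11.621 Y93.597
G1 X88.865 Y75.951
M5
G0 X120.455 Y147.519
M4 S632
G1 X29.453 Y92.079 F1939
G1 X59.133 Y199.293
G1 X6.470 Y63.131
G1 X9.872 Y171.984
G1 X49.545 Y12.294
M5
G0 X115.702 Y56.450
M4 S632
G1 X72.617 Y42.342 F1939
G1 X81.942 Y86.709
G1 X115.702 Y56.450
M5
G0 X0.000 Y0.000

Since the viewBox matches the mm dimensions, user units are millimetres directly. The only transform is the Y-flip y_m = 204.420 − y_svg.

Shape 1 is a closed polygon drawn with `<polygon>`. Its stroke #ff0000 means score at S632, F1939. After flipping Y the toolpath is (88.865,75.951) → (64.836,189.843) → (11.621,93.597) → (88.865,75.951), returning to the start.

Shape 2 is a open polyline drawn with `<path>`. Its stroke #ff0000 means score at S632, F1939. After flipping Y the toolpath is (120.455,147.519) → (29.453,92.079) → (59.133,199.293) → (6.470,63.131) → (9.872,171.984) → (49.545,12.294).

Shape 3 is a regular polygon drawn with `<path>`. Its stroke #ff0000 means score at S632, F1939. After flipping Y the toolpath is (115.702,56.450) → (72.617,42.342) → (81.942,86.709) → (115.702,56.450), returning to the start.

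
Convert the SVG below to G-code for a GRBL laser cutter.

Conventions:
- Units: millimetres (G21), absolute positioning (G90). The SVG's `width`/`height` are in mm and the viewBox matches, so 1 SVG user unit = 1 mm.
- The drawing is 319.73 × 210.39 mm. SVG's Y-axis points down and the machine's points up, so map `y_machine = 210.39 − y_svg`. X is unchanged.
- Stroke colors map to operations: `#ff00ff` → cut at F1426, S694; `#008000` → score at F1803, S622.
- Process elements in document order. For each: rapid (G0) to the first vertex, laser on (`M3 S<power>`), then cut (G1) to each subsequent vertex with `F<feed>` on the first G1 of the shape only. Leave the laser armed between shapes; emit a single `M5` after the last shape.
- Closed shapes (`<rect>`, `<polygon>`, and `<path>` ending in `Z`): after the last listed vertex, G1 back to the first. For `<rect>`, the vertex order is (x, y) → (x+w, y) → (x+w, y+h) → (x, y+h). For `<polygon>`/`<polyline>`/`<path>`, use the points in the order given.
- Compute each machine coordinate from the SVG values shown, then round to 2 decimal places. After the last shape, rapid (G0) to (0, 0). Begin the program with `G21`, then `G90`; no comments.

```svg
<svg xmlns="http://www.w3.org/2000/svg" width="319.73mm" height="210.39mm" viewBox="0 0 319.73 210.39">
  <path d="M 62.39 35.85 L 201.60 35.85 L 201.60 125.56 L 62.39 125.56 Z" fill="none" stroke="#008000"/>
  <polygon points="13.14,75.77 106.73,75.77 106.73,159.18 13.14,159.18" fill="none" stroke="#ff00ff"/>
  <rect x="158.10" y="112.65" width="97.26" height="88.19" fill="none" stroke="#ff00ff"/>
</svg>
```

1 u = 1 mm; y_m = 210.39 − y.

[1] `<path>` rectangle, #008000→score S622 F1803: (62.39,174.54) → (201.60,174.54) → (201.60,84.83) → (62.39,84.83) → (62.39,174.54) (closed)

[2] `<polygon>` rectangle, #ff00ff→cut S694 F1426: (13.14,134.62) → (106.73,134.62) → (106.73,51.21) → (13.14,51.21) → (13.14,134.62) (closed)

[3] `<rect>` rectangle, #ff00ff→cut S694 F1426: (158.10,97.74) → (255.36,97.74) → (255.36,9.55) → (158.10,9.55) → (158.10,97.74) (closed)

G21
G90
G0 X62.39 Y174.54
M3 S622
G1 X201.60 Y174.54 F1803
G1 X201.60 Y84.83
G1 X62.39 Y84.83
G1 X62.39 Y174.54
G0 X13.14 Y134.62
M3 S694
G1 X106.73 Y134.62 F1426
G1 X106.73 Y51.21
G1 X13.14 Y51.21
G1 X13.14 Y134.62
G0 X158.10 Y97.74
M3 S694
G1 X255.36 Y97.74 F1426
G1 X255.36 Y9.55
G1 X158.10 Y9.55
G1 X158.10 Y97.74
M5
G0 X0.00 Y0.00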